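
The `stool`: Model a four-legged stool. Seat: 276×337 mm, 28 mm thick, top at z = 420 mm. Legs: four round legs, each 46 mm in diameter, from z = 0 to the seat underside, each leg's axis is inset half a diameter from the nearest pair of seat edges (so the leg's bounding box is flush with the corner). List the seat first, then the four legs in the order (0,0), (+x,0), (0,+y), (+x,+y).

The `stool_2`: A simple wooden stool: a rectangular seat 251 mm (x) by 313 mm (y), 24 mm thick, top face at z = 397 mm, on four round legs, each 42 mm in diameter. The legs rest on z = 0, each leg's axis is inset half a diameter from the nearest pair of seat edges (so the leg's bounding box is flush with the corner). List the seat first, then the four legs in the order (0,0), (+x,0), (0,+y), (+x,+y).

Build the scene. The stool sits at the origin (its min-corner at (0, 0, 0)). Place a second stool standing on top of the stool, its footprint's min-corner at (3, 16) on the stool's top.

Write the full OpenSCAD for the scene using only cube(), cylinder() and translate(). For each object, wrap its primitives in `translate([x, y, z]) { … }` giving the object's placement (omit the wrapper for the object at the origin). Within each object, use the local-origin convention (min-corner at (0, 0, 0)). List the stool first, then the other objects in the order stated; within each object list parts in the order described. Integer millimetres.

translate([0, 0, 392]) cube([276, 337, 28]);
translate([23, 23, 0]) cylinder(h = 392, r = 23);
translate([253, 23, 0]) cylinder(h = 392, r = 23);
translate([23, 314, 0]) cylinder(h = 392, r = 23);
translate([253, 314, 0]) cylinder(h = 392, r = 23);
translate([3, 16, 420]) {
  translate([0, 0, 373]) cube([251, 313, 24]);
  translate([21, 21, 0]) cylinder(h = 373, r = 21);
  translate([230, 21, 0]) cylinder(h = 373, r = 21);
  translate([21, 292, 0]) cylinder(h = 373, r = 21);
  translate([230, 292, 0]) cylinder(h = 373, r = 21);
}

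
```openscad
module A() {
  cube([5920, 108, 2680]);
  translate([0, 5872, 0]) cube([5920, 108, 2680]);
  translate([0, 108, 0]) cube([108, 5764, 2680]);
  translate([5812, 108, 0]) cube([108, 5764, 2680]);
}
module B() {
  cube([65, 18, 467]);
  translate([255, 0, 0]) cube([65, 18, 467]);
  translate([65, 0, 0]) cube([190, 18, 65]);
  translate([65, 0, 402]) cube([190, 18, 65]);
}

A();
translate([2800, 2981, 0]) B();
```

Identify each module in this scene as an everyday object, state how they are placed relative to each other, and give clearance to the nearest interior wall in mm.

A is a house frame. B is a picture frame. The picture frame sits inside the house frame, centred. The clearance to the nearest interior wall is 2692 mm.

Clearances: x = 2692, y = 2873; minimum 2692 mm.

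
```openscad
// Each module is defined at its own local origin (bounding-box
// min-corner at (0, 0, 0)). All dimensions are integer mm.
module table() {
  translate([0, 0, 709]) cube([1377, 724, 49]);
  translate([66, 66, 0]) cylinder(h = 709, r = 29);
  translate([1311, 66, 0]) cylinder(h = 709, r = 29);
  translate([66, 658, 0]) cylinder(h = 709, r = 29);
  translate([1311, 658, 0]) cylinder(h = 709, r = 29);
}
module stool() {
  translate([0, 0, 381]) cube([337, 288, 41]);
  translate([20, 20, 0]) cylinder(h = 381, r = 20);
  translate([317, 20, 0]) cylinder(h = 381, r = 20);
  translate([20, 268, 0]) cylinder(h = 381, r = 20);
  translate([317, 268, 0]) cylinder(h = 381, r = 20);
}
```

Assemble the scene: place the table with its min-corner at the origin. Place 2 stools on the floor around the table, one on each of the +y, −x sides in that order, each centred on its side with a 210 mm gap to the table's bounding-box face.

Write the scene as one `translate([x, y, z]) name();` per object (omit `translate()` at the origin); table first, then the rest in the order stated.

table();
translate([520, 934, 0]) stool();
translate([-547, 218, 0]) stool();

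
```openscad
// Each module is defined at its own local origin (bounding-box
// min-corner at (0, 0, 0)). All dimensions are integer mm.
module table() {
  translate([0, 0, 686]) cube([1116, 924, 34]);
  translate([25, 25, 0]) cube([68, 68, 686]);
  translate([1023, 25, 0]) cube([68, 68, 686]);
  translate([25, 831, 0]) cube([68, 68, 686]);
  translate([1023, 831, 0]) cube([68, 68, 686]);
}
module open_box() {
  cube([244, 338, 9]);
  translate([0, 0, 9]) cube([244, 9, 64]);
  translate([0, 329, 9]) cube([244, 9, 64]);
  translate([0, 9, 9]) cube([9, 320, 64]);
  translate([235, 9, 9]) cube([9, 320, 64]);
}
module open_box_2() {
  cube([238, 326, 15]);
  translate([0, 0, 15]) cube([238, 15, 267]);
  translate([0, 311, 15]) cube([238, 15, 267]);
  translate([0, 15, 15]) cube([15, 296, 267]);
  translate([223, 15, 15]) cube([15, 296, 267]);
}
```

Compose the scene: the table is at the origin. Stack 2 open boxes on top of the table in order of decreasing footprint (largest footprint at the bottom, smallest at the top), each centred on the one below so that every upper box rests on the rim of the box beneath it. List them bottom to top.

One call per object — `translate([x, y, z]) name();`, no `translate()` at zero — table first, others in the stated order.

table();
translate([436, 293, 720]) open_box();
translate([439, 299, 793]) open_box_2();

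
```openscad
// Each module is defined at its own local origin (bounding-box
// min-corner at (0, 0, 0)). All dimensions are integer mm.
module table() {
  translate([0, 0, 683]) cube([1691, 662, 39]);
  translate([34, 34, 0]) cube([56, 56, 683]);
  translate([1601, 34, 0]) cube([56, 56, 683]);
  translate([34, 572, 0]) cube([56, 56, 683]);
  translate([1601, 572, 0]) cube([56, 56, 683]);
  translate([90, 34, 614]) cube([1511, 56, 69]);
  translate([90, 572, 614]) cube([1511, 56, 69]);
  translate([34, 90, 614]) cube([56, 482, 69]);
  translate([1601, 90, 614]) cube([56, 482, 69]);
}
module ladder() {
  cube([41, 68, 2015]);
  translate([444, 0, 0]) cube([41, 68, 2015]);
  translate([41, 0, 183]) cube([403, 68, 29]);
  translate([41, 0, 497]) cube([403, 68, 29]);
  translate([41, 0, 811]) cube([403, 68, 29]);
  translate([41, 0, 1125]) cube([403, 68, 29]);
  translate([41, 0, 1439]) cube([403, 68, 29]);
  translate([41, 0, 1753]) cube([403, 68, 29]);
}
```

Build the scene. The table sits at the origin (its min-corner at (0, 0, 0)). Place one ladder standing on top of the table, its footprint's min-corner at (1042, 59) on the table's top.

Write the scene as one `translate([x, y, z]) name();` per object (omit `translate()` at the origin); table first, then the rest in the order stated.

table();
translate([1042, 59, 722]) ladder();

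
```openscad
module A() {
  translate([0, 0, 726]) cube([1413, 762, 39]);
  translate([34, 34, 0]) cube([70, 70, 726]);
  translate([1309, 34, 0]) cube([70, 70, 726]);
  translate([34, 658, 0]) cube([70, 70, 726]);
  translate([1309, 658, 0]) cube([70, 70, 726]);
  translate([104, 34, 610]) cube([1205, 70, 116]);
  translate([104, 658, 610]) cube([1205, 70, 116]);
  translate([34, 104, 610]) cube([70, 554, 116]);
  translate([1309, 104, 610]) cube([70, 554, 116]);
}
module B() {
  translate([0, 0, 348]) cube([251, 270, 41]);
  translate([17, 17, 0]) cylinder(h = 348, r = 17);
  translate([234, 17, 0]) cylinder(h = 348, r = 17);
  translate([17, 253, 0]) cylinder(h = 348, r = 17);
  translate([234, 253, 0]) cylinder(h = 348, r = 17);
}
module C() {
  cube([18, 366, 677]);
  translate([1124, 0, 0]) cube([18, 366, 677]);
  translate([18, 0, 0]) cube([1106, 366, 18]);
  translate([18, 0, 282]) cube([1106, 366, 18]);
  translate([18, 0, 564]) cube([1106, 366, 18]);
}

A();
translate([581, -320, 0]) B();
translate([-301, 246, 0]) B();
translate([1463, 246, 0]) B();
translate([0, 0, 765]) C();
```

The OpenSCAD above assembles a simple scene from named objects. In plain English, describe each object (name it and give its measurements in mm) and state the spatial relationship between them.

A is a rectangular dining table. The top is 1413×762×39 mm with its upper surface at z = 765 mm. It stands on four 70×70 mm square legs, each inset 34 mm from the nearest pair of top edges, running from the floor to the underside of the top. Four apron rails, 70 mm thick and 116 mm tall, run between adjacent legs with their top edges flush with the underside of the top and their outer faces flush with the legs' outer faces.

B is a simple wooden stool: a rectangular seat 251 mm (x) by 270 mm (y), 41 mm thick, top face at z = 389 mm, on four round legs, each 34 mm in diameter. The legs rest on z = 0, each leg's axis is inset half a diameter from the nearest pair of seat edges (so the leg's bounding box is flush with the corner).

C is an open bookshelf. Two side panels, each 18 mm thick, 366 mm deep and 677 mm tall, stand 1142 mm apart (outside-to-outside). Between them sit 3 shelves, each 18 mm thick and 366 mm deep, spanning the full gap between the sides. The bottom shelf rests on the floor (its underside at z = 0) and the clear gap between one shelf's top and the next shelf's underside is 264 mm.

Three stools sit around the table at the −y, −x, +x sides. The bookshelf is on top of the table.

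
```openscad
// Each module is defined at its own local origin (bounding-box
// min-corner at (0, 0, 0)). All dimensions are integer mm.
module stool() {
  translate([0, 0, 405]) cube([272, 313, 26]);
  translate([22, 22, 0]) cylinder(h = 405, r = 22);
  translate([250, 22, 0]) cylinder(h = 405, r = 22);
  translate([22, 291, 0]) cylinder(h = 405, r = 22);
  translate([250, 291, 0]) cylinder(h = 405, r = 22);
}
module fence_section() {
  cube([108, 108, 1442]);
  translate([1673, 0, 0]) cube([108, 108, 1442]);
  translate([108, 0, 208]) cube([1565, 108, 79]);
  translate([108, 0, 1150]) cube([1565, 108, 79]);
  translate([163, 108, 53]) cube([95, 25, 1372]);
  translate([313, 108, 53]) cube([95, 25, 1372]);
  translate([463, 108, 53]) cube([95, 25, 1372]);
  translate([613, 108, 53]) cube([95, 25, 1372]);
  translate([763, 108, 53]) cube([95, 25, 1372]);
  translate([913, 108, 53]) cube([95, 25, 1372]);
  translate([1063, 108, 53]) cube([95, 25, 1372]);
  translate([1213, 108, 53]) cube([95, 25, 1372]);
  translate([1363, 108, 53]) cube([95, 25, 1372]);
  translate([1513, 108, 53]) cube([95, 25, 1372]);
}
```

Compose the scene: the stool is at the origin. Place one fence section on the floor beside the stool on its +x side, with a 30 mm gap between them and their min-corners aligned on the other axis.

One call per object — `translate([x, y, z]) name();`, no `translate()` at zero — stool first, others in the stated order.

stool();
translate([302, 0, 0]) fence_section();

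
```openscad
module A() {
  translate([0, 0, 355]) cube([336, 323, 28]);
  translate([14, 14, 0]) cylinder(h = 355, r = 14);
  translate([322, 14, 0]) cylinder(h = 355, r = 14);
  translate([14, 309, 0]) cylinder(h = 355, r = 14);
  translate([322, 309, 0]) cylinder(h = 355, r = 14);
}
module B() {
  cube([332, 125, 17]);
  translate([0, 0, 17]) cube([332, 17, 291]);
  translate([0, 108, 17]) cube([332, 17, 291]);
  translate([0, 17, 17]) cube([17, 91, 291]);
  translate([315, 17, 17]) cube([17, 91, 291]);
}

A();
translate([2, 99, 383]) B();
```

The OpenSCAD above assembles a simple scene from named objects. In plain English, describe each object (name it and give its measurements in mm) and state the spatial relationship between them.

A is a four-legged stool. The seat is a 336×323×28 mm slab whose top surface is at z = 383 mm; four round legs, each 28 mm in diameter, run from the floor (z = 0) to the underside of the seat, each leg's axis is inset half a diameter from the nearest pair of seat edges (so the leg's bounding box is flush with the corner).

B is an open-topped rectangular box: outside dimensions 332×125×308 mm, with a uniform wall and base thickness of 17 mm. The base is a full 332×125 slab on the floor; four walls sit on top of the base. The front and back walls (the −y and +y sides) span the full width; the two side walls fit between them.

The open box is on top of the stool, centred.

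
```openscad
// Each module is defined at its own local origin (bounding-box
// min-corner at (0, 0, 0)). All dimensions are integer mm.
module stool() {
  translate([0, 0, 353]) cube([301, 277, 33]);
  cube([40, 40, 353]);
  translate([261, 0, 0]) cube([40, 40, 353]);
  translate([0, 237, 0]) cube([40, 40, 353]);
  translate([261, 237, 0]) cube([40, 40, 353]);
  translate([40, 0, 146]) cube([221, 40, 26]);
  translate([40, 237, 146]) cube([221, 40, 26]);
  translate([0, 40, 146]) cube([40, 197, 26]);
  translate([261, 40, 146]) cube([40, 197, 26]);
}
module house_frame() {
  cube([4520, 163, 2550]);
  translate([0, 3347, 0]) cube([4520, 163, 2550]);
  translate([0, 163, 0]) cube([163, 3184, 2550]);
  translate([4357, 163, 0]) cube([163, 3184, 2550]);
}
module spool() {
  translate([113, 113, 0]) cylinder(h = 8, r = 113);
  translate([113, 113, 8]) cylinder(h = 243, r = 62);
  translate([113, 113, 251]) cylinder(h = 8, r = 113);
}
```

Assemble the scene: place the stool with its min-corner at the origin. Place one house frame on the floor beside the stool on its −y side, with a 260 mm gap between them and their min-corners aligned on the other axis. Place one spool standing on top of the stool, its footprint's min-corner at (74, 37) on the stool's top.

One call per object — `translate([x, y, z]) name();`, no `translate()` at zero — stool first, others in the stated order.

stool();
translate([0, -3770, 0]) house_frame();
translate([74, 37, 386]) spool();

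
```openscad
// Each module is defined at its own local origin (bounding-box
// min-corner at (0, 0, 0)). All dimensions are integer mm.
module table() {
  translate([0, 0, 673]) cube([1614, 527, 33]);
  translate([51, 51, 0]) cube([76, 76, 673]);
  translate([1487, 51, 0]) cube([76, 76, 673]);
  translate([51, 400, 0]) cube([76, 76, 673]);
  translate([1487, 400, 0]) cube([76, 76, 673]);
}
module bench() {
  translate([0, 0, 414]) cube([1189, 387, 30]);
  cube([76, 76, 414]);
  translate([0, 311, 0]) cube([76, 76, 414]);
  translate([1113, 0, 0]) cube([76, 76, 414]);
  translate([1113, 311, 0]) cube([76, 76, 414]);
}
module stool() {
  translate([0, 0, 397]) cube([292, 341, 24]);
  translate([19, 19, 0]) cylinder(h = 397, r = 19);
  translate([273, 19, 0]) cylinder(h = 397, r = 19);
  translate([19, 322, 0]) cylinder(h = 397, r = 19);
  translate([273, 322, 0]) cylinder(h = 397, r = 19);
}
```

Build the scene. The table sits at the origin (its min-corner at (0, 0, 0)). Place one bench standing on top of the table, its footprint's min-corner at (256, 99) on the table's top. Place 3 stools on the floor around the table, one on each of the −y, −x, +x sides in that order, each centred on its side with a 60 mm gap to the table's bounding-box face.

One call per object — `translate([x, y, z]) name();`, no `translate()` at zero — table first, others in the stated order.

table();
translate([256, 99, 706]) bench();
translate([661, -401, 0]) stool();
translate([-352, 93, 0]) stool();
translate([1674, 93, 0]) stool();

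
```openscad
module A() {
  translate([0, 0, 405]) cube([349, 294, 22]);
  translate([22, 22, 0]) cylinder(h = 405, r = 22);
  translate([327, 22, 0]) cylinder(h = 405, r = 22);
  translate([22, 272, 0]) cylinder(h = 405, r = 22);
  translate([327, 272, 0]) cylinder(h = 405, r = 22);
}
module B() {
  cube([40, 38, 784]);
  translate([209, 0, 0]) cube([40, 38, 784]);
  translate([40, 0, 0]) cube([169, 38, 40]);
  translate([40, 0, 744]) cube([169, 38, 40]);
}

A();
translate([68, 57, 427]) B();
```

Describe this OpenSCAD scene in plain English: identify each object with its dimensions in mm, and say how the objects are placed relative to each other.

A is a four-legged stool. The seat is 349×294 mm, 22 mm thick, top at z = 427 mm. It stands on four round legs, each 44 mm in diameter, from z = 0 to the seat underside, each leg's axis is inset half a diameter from the nearest pair of seat edges (so the leg's bounding box is flush with the corner).

B is a rectangular picture frame lying in the x–z plane (depth along y). The opening is 169 mm wide (x) by 704 mm tall (z), surrounded by a border 40 mm wide on all four sides. The frame is 38 mm deep and is made of two full-height vertical stiles with two horizontal rails fitted between them.

The picture frame is on top of the stool.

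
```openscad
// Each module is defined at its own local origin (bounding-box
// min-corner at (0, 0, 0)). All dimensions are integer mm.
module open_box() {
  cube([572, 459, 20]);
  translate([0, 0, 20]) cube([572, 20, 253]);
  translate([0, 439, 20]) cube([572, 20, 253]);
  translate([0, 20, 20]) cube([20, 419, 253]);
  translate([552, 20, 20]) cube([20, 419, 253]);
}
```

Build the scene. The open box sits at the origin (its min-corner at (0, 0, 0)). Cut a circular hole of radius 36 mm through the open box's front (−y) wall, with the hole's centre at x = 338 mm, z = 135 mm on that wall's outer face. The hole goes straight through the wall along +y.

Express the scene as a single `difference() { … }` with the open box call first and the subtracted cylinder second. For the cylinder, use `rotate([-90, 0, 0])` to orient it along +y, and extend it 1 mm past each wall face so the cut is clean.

difference() {
  open_box();
  translate([338, -1, 135]) rotate([-90, 0, 0]) cylinder(h = 22, r = 36);
}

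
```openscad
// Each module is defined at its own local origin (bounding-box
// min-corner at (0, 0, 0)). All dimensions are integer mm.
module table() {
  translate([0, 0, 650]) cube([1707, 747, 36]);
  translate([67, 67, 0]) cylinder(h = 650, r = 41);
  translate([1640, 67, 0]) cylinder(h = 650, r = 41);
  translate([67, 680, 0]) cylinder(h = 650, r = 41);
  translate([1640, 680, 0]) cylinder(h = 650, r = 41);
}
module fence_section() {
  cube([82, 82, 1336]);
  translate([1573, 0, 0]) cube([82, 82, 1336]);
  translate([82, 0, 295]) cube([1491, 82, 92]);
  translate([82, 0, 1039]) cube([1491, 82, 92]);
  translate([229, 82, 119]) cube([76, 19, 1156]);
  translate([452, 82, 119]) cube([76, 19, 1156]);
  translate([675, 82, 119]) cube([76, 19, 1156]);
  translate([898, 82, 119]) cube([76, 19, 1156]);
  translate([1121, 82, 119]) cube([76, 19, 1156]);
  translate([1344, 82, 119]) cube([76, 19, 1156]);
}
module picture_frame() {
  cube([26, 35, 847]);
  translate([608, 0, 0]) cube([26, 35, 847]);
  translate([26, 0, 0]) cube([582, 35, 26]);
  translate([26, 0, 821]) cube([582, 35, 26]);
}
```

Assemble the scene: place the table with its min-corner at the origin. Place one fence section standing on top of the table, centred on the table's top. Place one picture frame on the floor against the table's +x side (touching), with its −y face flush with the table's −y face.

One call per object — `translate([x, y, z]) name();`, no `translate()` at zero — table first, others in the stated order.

table();
translate([26, 323, 686]) fence_section();
translate([1707, 0, 0]) picture_frame();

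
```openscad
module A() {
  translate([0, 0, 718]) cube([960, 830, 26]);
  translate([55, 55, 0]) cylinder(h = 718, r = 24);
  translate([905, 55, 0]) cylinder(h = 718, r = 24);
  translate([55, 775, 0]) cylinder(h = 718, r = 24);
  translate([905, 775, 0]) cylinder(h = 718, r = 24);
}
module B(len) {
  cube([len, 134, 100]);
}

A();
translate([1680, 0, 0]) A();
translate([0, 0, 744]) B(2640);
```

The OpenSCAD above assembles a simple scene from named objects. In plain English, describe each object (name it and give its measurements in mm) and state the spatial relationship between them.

A is a rectangular dining table. The top is 960×830×26 mm with its upper surface at z = 744 mm. It stands on four round legs of 48 mm diameter, each leg's bounding box inset 31 mm from the nearest pair of top edges, running from the floor to the underside of the top.

B is a rectangular beam 2640 mm long (x), 134 mm deep (y), 100 mm thick (z).

The beam spans the tops of two tables placed 720 mm apart, resting at z = 744 mm.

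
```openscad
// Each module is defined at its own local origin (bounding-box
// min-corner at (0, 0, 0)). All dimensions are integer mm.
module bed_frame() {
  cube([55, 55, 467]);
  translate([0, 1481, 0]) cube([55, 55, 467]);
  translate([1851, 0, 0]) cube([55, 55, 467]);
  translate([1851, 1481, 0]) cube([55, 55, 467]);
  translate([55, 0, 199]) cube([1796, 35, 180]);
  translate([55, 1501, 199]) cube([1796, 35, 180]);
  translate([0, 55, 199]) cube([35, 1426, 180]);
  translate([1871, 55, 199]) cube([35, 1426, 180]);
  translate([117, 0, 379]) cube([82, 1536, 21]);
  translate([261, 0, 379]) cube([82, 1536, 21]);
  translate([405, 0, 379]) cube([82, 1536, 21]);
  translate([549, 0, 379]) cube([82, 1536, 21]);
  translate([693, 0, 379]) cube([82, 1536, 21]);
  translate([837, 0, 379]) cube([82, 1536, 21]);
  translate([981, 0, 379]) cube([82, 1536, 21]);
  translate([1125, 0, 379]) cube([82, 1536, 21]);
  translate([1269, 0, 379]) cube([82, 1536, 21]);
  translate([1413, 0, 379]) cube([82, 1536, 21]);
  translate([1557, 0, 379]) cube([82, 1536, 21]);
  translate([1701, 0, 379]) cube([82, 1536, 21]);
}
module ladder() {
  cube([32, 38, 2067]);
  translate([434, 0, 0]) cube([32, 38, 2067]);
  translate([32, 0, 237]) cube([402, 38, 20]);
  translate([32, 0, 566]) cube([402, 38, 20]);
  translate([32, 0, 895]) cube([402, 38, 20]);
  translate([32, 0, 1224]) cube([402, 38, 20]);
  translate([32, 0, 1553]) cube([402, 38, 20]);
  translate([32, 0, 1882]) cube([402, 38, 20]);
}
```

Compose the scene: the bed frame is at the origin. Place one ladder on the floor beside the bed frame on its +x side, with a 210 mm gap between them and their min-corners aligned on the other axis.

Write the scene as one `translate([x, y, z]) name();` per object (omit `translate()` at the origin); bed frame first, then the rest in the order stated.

bed_frame();
translate([2116, 0, 0]) ladder();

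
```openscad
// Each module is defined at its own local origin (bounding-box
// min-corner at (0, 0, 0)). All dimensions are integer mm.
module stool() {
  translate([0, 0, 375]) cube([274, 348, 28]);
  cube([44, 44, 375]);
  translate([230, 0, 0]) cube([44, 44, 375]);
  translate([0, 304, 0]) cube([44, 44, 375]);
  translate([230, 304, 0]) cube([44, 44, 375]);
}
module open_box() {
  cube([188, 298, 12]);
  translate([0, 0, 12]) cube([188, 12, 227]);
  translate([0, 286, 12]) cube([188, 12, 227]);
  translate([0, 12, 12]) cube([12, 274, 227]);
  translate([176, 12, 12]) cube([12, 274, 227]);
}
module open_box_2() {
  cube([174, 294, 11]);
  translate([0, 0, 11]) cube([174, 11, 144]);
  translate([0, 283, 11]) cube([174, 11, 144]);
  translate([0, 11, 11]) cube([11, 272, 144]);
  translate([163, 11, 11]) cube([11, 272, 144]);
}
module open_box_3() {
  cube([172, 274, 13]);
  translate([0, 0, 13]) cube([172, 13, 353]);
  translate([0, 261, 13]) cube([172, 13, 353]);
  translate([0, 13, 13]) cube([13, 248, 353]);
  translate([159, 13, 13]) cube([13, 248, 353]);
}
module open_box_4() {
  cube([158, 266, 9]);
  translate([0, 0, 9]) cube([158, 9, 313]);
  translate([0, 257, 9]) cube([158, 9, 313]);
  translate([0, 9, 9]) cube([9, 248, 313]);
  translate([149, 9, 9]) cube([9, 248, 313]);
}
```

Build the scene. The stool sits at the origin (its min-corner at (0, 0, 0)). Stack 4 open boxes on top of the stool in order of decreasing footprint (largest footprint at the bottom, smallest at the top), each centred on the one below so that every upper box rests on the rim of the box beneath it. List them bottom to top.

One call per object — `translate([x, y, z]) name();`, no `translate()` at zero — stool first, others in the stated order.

stool();
translate([43, 25, 403]) open_box();
translate([50, 27, 642]) open_box_2();
translate([51, 37, 797]) open_box_3();
translate([58, 41, 1163]) open_box_4();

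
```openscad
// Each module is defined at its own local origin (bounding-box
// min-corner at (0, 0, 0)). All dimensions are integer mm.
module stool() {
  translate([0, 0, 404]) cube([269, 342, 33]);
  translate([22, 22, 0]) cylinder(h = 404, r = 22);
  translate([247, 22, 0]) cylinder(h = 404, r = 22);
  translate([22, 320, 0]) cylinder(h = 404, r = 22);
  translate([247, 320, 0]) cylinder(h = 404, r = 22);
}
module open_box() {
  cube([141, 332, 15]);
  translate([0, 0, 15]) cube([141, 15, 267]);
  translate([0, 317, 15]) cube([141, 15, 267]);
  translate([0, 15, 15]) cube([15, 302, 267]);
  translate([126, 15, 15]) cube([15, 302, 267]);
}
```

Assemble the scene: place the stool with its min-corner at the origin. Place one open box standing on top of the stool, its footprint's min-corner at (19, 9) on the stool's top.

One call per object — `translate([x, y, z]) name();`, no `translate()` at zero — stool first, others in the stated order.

stool();
translate([19, 9, 437]) open_box();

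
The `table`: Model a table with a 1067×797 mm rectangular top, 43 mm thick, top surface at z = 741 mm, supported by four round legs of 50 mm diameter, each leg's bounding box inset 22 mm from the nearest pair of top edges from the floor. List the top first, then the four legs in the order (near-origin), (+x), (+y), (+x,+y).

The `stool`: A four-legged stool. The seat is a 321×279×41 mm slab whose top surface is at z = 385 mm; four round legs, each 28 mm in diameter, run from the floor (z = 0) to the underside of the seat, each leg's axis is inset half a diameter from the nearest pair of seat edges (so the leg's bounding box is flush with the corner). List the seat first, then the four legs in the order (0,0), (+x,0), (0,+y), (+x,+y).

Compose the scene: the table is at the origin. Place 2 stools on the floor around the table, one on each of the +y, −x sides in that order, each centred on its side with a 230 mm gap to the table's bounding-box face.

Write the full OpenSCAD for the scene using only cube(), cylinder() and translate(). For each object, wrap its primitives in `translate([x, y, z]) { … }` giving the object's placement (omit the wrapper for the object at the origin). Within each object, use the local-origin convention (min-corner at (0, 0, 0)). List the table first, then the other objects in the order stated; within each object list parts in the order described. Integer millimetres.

translate([0, 0, 698]) cube([1067, 797, 43]);
translate([47, 47, 0]) cylinder(h = 698, r = 25);
translate([1020, 47, 0]) cylinder(h = 698, r = 25);
translate([47, 750, 0]) cylinder(h = 698, r = 25);
translate([1020, 750, 0]) cylinder(h = 698, r = 25);
translate([373, 1027, 0]) {
  translate([0, 0, 344]) cube([321, 279, 41]);
  translate([14, 14, 0]) cylinder(h = 344, r = 14);
  translate([307, 14, 0]) cylinder(h = 344, r = 14);
  translate([14, 265, 0]) cylinder(h = 344, r = 14);
  translate([307, 265, 0]) cylinder(h = 344, r = 14);
}
translate([-551, 259, 0]) {
  translate([0, 0, 344]) cube([321, 279, 41]);
  translate([14, 14, 0]) cylinder(h = 344, r = 14);
  translate([307, 14, 0]) cylinder(h = 344, r = 14);
  translate([14, 265, 0]) cylinder(h = 344, r = 14);
  translate([307, 265, 0]) cylinder(h = 344, r = 14);
}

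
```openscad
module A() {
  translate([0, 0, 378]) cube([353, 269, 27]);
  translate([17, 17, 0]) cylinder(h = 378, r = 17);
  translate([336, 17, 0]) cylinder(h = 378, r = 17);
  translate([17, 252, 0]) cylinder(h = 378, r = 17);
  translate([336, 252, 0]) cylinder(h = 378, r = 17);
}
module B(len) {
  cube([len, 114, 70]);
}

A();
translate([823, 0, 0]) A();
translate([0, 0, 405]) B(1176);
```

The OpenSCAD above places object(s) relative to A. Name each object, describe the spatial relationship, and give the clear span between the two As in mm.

A is a stool. B is a beam. A beam spans the tops of two stools. The clear span between the two stools is 470 mm.

Second stool starts at x = 823; first ends at x = 353; clear span = 823 − 353 = 470 mm.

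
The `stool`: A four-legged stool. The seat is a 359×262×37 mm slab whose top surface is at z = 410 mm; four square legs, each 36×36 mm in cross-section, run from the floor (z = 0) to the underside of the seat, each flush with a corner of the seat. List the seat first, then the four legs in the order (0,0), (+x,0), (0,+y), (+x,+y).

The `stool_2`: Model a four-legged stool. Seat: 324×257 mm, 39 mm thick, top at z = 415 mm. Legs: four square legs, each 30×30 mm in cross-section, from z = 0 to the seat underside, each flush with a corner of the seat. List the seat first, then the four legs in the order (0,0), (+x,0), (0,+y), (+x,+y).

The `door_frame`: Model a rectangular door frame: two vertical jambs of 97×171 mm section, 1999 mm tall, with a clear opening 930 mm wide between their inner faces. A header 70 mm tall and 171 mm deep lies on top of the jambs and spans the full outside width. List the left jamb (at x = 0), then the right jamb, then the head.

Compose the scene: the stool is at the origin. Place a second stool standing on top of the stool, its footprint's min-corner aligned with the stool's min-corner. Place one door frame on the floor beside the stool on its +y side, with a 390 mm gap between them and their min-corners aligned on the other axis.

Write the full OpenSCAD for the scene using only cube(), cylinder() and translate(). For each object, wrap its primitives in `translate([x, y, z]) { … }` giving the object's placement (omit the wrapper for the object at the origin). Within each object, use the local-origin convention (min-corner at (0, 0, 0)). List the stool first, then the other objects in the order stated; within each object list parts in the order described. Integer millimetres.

translate([0, 0, 373]) cube([359, 262, 37]);
cube([36, 36, 373]);
translate([323, 0, 0]) cube([36, 36, 373]);
translate([0, 226, 0]) cube([36, 36, 373]);
translate([323, 226, 0]) cube([36, 36, 373]);
translate([0, 0, 410]) {
  translate([0, 0, 376]) cube([324, 257, 39]);
  cube([30, 30, 376]);
  translate([294, 0, 0]) cube([30, 30, 376]);
  translate([0, 227, 0]) cube([30, 30, 376]);
  translate([294, 227, 0]) cube([30, 30, 376]);
}
translate([0, 652, 0]) {
  cube([97, 171, 1999]);
  translate([1027, 0, 0]) cube([97, 171, 1999]);
  translate([0, 0, 1999]) cube([1124, 171, 70]);
}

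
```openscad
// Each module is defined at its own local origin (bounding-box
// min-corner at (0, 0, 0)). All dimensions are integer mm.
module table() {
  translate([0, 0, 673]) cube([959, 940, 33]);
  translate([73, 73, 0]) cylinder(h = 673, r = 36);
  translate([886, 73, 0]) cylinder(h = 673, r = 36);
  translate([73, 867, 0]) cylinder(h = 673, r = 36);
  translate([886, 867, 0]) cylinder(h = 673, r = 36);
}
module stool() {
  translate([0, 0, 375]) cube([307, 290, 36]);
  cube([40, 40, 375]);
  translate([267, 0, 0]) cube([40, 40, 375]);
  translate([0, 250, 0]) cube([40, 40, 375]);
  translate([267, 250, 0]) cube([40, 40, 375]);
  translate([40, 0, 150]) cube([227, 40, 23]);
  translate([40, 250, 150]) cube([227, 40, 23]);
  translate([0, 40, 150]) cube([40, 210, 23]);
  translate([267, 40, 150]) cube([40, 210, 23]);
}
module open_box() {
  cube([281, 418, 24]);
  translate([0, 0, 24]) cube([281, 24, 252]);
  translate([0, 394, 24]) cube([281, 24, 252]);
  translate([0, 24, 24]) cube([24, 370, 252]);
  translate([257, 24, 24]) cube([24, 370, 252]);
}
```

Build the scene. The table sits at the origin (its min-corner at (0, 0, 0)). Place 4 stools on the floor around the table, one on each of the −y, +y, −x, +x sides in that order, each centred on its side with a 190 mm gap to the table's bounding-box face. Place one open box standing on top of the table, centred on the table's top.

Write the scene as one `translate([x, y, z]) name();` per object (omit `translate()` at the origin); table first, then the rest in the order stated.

table();
translate([326, -480, 0]) stool();
translate([326, 1130, 0]) stool();
translate([-497, 325, 0]) stool();
translate([1149, 325, 0]) stool();
translate([339, 261, 706]) open_box();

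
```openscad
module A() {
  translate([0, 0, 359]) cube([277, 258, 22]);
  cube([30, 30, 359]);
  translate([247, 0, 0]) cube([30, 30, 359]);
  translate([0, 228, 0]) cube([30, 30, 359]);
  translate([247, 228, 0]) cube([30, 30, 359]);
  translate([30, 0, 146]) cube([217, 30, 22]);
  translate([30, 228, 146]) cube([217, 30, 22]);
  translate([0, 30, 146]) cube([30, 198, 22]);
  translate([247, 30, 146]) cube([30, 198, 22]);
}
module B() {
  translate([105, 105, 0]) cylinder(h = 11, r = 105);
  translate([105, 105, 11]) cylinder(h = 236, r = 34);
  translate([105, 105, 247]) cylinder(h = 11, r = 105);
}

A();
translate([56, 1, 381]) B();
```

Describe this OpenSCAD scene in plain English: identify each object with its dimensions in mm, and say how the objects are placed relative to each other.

A is a simple wooden stool: a rectangular seat 277 mm (x) by 258 mm (y), 22 mm thick, top face at z = 381 mm, on four square legs, each 30×30 mm in cross-section. The legs rest on z = 0, each flush with a corner of the seat. Four stretchers, 30 mm wide and 22 mm tall, connect adjacent legs with their undersides at z = 146 mm, each running between the inner faces of the legs it joins and aligned with the legs' outer faces on the other axis.

B is a spool: two coaxial disc flanges of radius 105 mm and thickness 11 mm, joined by a core cylinder of radius 34 mm and height 236 mm. The lower flange rests on z = 0 and the three cylinders share a vertical axis.

The spool is on top of the stool.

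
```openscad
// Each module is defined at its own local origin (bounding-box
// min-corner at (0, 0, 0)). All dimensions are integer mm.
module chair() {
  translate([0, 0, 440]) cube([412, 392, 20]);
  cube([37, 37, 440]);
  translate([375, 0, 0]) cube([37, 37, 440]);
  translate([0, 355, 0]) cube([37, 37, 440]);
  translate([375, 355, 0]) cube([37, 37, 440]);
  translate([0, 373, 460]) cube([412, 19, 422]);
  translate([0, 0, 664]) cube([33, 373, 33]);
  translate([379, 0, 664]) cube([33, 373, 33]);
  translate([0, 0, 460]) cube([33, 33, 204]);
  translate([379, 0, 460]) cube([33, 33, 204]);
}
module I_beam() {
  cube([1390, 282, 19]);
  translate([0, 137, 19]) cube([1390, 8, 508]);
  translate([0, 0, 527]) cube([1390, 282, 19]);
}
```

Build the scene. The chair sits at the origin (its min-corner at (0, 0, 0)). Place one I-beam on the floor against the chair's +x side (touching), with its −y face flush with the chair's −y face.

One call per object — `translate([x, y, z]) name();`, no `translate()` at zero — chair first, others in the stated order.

chair();
translate([412, 0, 0]) I_beam();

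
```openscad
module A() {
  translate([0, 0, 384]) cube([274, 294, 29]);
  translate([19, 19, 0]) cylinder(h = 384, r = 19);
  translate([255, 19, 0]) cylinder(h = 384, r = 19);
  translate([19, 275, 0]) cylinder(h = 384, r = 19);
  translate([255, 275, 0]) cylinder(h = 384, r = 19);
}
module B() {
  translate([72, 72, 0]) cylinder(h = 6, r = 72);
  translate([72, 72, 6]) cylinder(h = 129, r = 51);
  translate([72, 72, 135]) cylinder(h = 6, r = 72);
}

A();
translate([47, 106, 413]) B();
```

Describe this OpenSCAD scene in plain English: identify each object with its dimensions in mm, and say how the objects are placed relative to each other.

A is a simple wooden stool: a rectangular seat 274 mm (x) by 294 mm (y), 29 mm thick, top face at z = 413 mm, on four round legs, each 38 mm in diameter. The legs rest on z = 0, each leg's axis is inset half a diameter from the nearest pair of seat edges (so the leg's bounding box is flush with the corner).

B is a spool: two coaxial disc flanges of radius 72 mm and thickness 6 mm, joined by a core cylinder of radius 51 mm and height 129 mm. The lower flange rests on z = 0 and the three cylinders share a vertical axis.

The spool is on top of the stool.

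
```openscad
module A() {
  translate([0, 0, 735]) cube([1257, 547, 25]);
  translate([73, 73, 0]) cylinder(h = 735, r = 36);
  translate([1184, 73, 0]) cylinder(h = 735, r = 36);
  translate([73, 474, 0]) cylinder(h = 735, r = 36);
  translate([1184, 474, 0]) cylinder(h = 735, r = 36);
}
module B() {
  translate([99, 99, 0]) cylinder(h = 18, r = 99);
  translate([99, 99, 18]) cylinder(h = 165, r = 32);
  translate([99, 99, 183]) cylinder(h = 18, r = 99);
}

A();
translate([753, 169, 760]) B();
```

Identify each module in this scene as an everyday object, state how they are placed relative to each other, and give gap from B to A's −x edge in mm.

A is a table. B is a spool. The spool is on top of the table. The gap from the spool to the table's −x edge is 753 mm.

The spool's min-x is at 753; the table's min-x is 0; gap = 753 mm.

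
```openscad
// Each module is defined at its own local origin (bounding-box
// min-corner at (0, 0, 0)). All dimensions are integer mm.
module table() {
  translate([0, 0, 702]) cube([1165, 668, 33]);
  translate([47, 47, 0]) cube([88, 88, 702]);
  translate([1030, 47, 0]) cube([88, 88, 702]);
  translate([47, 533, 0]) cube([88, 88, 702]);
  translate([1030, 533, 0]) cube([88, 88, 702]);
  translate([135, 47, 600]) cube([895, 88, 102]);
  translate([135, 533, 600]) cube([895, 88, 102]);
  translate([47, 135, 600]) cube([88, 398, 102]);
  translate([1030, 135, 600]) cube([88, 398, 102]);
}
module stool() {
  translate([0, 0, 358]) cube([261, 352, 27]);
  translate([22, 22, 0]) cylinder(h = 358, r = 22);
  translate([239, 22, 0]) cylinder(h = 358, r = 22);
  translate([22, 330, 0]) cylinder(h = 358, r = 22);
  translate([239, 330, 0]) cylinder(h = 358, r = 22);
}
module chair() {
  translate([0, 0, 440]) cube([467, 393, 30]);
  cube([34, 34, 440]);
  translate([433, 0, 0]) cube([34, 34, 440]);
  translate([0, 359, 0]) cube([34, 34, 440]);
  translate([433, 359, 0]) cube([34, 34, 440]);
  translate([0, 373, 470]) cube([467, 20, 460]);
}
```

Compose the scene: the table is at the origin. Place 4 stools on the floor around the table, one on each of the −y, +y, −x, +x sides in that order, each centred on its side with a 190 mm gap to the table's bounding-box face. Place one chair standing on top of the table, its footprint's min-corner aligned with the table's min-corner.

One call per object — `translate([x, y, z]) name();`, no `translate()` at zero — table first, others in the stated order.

table();
translate([452, -542, 0]) stool();
translate([452, 858, 0]) stool();
translate([-451, 158, 0]) stool();
translate([1355, 158, 0]) stool();
translate([0, 0, 735]) chair();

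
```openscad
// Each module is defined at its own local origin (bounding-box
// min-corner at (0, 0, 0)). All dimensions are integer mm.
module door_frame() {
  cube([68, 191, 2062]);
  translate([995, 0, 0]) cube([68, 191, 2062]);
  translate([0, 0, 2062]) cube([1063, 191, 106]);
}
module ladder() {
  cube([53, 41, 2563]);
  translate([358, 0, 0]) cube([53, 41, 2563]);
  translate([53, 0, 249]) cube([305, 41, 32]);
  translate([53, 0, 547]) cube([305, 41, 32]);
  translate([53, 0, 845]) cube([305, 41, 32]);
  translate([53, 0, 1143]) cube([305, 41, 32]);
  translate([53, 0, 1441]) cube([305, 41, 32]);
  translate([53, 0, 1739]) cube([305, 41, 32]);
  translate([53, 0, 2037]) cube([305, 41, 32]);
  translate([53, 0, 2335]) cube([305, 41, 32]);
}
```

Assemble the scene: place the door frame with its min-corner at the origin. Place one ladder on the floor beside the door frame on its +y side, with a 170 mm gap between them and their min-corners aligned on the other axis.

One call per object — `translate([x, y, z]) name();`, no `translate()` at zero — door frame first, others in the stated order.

door_frame();
translate([0, 361, 0]) ladder();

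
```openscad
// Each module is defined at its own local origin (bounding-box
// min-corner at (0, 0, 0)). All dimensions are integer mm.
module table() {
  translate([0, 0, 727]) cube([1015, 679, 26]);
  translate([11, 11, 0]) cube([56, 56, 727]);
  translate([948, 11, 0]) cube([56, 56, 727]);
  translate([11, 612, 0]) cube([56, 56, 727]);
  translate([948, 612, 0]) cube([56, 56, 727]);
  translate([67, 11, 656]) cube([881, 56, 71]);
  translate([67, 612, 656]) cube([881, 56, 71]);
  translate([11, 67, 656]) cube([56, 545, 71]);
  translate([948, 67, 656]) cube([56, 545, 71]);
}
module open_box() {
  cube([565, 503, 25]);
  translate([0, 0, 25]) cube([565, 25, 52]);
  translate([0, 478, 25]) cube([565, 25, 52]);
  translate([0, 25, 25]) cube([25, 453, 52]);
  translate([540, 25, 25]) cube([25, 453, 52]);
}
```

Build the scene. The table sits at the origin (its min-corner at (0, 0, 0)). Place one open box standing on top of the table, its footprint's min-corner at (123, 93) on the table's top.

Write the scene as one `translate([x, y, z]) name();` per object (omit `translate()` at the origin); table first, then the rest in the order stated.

table();
translate([123, 93, 753]) open_box();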